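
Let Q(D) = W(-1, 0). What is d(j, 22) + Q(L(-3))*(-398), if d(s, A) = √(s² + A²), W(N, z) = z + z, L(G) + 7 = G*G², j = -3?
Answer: √493 ≈ 22.204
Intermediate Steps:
L(G) = -7 + G³ (L(G) = -7 + G*G² = -7 + G³)
W(N, z) = 2*z
Q(D) = 0 (Q(D) = 2*0 = 0)
d(s, A) = √(A² + s²)
d(j, 22) + Q(L(-3))*(-398) = √(22² + (-3)²) + 0*(-398) = √(484 + 9) + 0 = √493 + 0 = √493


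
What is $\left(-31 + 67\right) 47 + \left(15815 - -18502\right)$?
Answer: $36009$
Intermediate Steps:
$\left(-31 + 67\right) 47 + \left(15815 - -18502\right) = 36 \cdot 47 + \left(15815 + 18502\right) = 1692 + 34317 = 36009$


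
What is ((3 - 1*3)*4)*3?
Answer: 0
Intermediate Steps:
((3 - 1*3)*4)*3 = ((3 - 3)*4)*3 = (0*4)*3 = 0*3 = 0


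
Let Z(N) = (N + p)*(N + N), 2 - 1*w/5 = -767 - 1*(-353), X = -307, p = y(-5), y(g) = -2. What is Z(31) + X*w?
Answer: -636762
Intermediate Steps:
p = -2
w = 2080 (w = 10 - 5*(-767 - 1*(-353)) = 10 - 5*(-767 + 353) = 10 - 5*(-414) = 10 + 2070 = 2080)
Z(N) = 2*N*(-2 + N) (Z(N) = (N - 2)*(N + N) = (-2 + N)*(2*N) = 2*N*(-2 + N))
Z(31) + X*w = 2*31*(-2 + 31) - 307*2080 = 2*31*29 - 638560 = 1798 - 638560 = -636762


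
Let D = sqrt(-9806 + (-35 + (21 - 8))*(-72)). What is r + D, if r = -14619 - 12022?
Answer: -26641 + I*sqrt(8222) ≈ -26641.0 + 90.675*I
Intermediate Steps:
r = -26641
D = I*sqrt(8222) (D = sqrt(-9806 + (-35 + 13)*(-72)) = sqrt(-9806 - 22*(-72)) = sqrt(-9806 + 1584) = sqrt(-8222) = I*sqrt(8222) ≈ 90.675*I)
r + D = -26641 + I*sqrt(8222)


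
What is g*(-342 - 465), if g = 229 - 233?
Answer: 3228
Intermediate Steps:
g = -4
g*(-342 - 465) = -4*(-342 - 465) = -4*(-807) = 3228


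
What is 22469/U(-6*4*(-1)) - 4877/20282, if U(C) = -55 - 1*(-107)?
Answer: 227731327/527332 ≈ 431.86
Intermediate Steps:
U(C) = 52 (U(C) = -55 + 107 = 52)
22469/U(-6*4*(-1)) - 4877/20282 = 22469/52 - 4877/20282 = 227731327/527332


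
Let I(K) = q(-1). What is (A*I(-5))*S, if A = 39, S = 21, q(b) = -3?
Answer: -2457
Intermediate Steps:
I(K) = -3
(A*I(-5))*S = (39*(-3))*21 = -117*21 = -2457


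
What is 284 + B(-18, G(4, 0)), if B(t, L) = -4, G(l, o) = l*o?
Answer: 280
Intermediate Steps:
284 + B(-18, G(4, 0)) = 284 - 4 = 280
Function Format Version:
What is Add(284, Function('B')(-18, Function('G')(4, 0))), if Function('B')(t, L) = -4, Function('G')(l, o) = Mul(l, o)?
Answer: 280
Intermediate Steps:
Add(284, Function('B')(-18, Function('G')(4, 0))) = Add(284, -4) = 280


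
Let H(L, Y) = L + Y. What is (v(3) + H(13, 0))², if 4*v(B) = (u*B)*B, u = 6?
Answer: 2809/4 ≈ 702.25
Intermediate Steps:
v(B) = 3*B²/2 (v(B) = ((6*B)*B)/4 = (6*B²)/4 = 3*B²/2)
(v(3) + H(13, 0))² = ((3/2)*3² + (13 + 0))² = ((3/2)*9 + 13)² = (27/2 + 13)² = (53/2)² = 2809/4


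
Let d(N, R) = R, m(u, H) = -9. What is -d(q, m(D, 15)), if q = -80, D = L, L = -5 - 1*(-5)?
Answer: 9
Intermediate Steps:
L = 0 (L = -5 + 5 = 0)
D = 0
-d(q, m(D, 15)) = -1*(-9) = 9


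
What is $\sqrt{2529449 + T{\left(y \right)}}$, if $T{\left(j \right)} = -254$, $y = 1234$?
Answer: $\sqrt{2529195} \approx 1590.3$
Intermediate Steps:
$\sqrt{2529449 + T{\left(y \right)}} = \sqrt{2529449 - 254} = \sqrt{2529195}$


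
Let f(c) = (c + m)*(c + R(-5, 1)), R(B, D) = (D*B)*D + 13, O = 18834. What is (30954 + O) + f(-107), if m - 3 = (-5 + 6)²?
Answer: 59985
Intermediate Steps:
R(B, D) = 13 + B*D² (R(B, D) = (B*D)*D + 13 = B*D² + 13 = 13 + B*D²)
m = 4 (m = 3 + (-5 + 6)² = 3 + 1² = 3 + 1 = 4)
f(c) = (4 + c)*(8 + c) (f(c) = (c + 4)*(c + (13 - 5*1²)) = (4 + c)*(c + (13 - 5*1)) = (4 + c)*(c + (13 - 5)) = (4 + c)*(c + 8) = (4 + c)*(8 + c))
(30954 + O) + f(-107) = (30954 + 18834) + (32 + (-107)² + 12*(-107)) = 49788 + (32 + 11449 - 1284) = 49788 + 10197 = 59985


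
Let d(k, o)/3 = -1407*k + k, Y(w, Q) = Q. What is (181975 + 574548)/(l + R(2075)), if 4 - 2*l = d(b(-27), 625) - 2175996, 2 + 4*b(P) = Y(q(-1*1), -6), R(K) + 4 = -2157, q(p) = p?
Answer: 756523/1081621 ≈ 0.69943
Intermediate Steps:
R(K) = -2161 (R(K) = -4 - 2157 = -2161)
b(P) = -2 (b(P) = -½ + (¼)*(-6) = -½ - 3/2 = -2)
d(k, o) = -4218*k (d(k, o) = 3*(-1407*k + k) = 3*(-1406*k) = -4218*k)
l = 1083782 (l = 2 - (-4218*(-2) - 2175996)/2 = 2 - (8436 - 2175996)/2 = 2 - ½*(-2167560) = 2 + 1083780 = 1083782)
(181975 + 574548)/(l + R(2075)) = (181975 + 574548)/(1083782 - 2161) = 756523/1081621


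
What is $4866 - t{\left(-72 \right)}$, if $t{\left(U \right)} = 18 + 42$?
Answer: $4806$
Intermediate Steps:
$t{\left(U \right)} = 60$
$4866 - t{\left(-72 \right)} = 4866 - 60 = 4806$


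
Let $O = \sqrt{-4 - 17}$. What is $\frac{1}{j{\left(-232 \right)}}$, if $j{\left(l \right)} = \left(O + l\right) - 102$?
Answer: $- \frac{334}{111577} - \frac{i \sqrt{21}}{111577} \approx -0.0029934 - 4.1071 \cdot 10^{-5} i$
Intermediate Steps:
$O = i \sqrt{21}$ ($O = \sqrt{-21} = i \sqrt{21} \approx 4.5826 i$)
$j{\left(l \right)} = -102 + l + i \sqrt{21}$ ($j{\left(l \right)} = \left(i \sqrt{21} + l\right) - 102 = \left(l + i \sqrt{21}\right) - 102 = -102 + l + i \sqrt{21}$)
$\frac{1}{j{\left(-232 \right)}} = \frac{1}{-102 - 232 + i \sqrt{21}} = \frac{1}{-334 + i \sqrt{21}}$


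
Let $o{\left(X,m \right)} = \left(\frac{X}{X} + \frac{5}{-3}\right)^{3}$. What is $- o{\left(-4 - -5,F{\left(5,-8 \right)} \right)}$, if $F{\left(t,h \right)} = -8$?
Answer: $\frac{8}{27} \approx 0.2963$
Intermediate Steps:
$o{\left(X,m \right)} = - \frac{8}{27}$ ($o{\left(X,m \right)} = \left(1 + 5 \left(- \frac{1}{3}\right)\right)^{3} = \left(1 - \frac{5}{3}\right)^{3} = \left(- \frac{2}{3}\right)^{3} = - \frac{8}{27}$)
$- o{\left(-4 - -5,F{\left(5,-8 \right)} \right)} = \left(-1\right) \left(- \frac{8}{27}\right) = \frac{8}{27}$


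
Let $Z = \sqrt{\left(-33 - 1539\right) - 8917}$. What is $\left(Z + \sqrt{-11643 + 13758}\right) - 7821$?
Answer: $-7821 + 3 \sqrt{235} + i \sqrt{10489} \approx -7775.0 + 102.42 i$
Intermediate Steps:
$Z = i \sqrt{10489}$ ($Z = \sqrt{\left(-33 - 1539\right) - 8917} = \sqrt{-1572 - 8917} = \sqrt{-10489} = i \sqrt{10489} \approx 102.42 i$)
$\left(Z + \sqrt{-11643 + 13758}\right) - 7821 = \left(i \sqrt{10489} + \sqrt{-11643 + 13758}\right) - 7821 = \left(i \sqrt{10489} + \sqrt{2115}\right) - 7821 = \left(i \sqrt{10489} + 3 \sqrt{235}\right) - 7821 = \left(3 \sqrt{235} + i \sqrt{10489}\right) - 7821 = -7821 + 3 \sqrt{235} + i \sqrt{10489}$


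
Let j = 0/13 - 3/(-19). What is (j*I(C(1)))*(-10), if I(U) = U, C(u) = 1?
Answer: -30/19 ≈ -1.5789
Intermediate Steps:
j = 3/19 (j = 0*(1/13) - 3*(-1/19) = 0 + 3/19 = 3/19 ≈ 0.15789)
(j*I(C(1)))*(-10) = ((3/19)*1)*(-10) = (3/19)*(-10) = -30/19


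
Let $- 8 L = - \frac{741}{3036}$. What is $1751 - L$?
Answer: $\frac{14175849}{8096} \approx 1751.0$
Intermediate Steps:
$L = \frac{247}{8096}$ ($L = - \frac{\left(-741\right) \frac{1}{3036}}{8} = \left(- \frac{1}{8}\right) \left(- \frac{247}{1012}\right) = \frac{247}{8096} \approx 0.030509$)
$1751 - L = 1751 - \frac{247}{8096} = \frac{14175849}{8096}$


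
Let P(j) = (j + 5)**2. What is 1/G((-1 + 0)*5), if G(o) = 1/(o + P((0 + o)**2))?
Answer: 895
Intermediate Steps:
P(j) = (5 + j)**2
G(o) = 1/(o + (5 + o**2)**2) (G(o) = 1/(o + (5 + (0 + o)**2)**2) = 1/(o + (5 + o**2)**2))
1/G((-1 + 0)*5) = 1/(1/((-1 + 0)*5 + (5 + ((-1 + 0)*5)**2)**2)) = 1/(1/(-1*5 + (5 + (-1*5)**2)**2)) = 1/(1/(-5 + (5 + (-5)**2)**2)) = 1/(1/(-5 + (5 + 25)**2)) = 1/(1/(-5 + 30**2)) = 1/(1/(-5 + 900)) = 1/(1/895) = 895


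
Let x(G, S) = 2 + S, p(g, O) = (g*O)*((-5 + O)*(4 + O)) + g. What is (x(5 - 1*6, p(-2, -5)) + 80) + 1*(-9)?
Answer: 171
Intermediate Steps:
p(g, O) = g + O*g*(-5 + O)*(4 + O) (p(g, O) = (O*g)*((-5 + O)*(4 + O)) + g = O*g*(-5 + O)*(4 + O) + g = g + O*g*(-5 + O)*(4 + O))
(x(5 - 1*6, p(-2, -5)) + 80) + 1*(-9) = ((2 - 2*(1 + (-5)³ - 1*(-5)² - 20*(-5))) + 80) + 1*(-9) = ((2 - 2*(1 - 125 - 1*25 + 100)) + 80) - 9 = ((2 - 2*(1 - 125 - 25 + 100)) + 80) - 9 = ((2 - 2*(-49)) + 80) - 9 = ((2 + 98) + 80) - 9 = (100 + 80) - 9 = 180 - 9 = 171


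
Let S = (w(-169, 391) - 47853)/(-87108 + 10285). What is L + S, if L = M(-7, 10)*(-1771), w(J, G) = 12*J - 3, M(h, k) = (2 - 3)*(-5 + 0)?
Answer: -680217781/76823 ≈ -8854.3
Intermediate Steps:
M(h, k) = 5 (M(h, k) = -1*(-5) = 5)
w(J, G) = -3 + 12*J
S = 49884/76823 (S = ((-3 + 12*(-169)) - 47853)/(-87108 + 10285) = ((-3 - 2028) - 47853)/(-76823) = (-2031 - 47853)*(-1/76823) = -49884*(-1/76823) = 49884/76823 ≈ 0.64934)
L = -8855 (L = 5*(-1771) = -8855)
L + S = -8855 + 49884/76823 = -680217781/76823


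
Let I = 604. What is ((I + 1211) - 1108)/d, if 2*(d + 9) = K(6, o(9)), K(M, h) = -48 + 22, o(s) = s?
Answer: -707/22 ≈ -32.136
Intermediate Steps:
K(M, h) = -26
d = -22 (d = -9 + (½)*(-26) = -9 - 13 = -22)
((I + 1211) - 1108)/d = ((604 + 1211) - 1108)/(-22) = (1815 - 1108)*(-1/22) = 707*(-1/22) = -707/22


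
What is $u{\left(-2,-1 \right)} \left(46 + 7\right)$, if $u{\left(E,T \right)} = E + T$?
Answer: $-159$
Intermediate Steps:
$u{\left(-2,-1 \right)} \left(46 + 7\right) = \left(-2 - 1\right) \left(46 + 7\right) = \left(-3\right) 53 = -159$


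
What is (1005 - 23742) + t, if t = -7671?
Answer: -30408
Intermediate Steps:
(1005 - 23742) + t = (1005 - 23742) - 7671 = -22737 - 7671 = -30408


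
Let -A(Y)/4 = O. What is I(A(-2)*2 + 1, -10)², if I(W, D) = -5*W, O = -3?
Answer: 15625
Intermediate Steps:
A(Y) = 12 (A(Y) = -4*(-3) = 12)
I(A(-2)*2 + 1, -10)² = (-5*(12*2 + 1))² = (-5*(24 + 1))² = (-5*25)² = (-125)² = 15625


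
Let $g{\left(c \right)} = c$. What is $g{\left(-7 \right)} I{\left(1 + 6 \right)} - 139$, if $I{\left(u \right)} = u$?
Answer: $-188$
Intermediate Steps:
$g{\left(-7 \right)} I{\left(1 + 6 \right)} - 139 = - 7 \left(1 + 6\right) - 139 = \left(-7\right) 7 - 139 = -49 - 139 = -188$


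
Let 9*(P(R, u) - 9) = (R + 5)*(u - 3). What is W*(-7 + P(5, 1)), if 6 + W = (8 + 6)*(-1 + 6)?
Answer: -128/9 ≈ -14.222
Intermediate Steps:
W = 64 (W = -6 + (8 + 6)*(-1 + 6) = -6 + 14*5 = -6 + 70 = 64)
P(R, u) = 9 + (-3 + u)*(5 + R)/9 (P(R, u) = 9 + ((R + 5)*(u - 3))/9 = 9 + ((5 + R)*(-3 + u))/9 = 9 + ((-3 + u)*(5 + R))/9 = 9 + (-3 + u)*(5 + R)/9)
W*(-7 + P(5, 1)) = 64*(-7 + (22/3 - ⅓*5 + (5/9)*1 + (⅑)*5*1)) = 64*(-7 + (22/3 - 5/3 + 5/9 + 5/9)) = 64*(-7 + 61/9) = 64*(-2/9) = -128/9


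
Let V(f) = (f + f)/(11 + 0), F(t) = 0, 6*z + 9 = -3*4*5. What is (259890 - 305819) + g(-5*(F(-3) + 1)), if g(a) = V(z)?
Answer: -505242/11 ≈ -45931.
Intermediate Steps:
z = -23/2 (z = -3/2 + (-3*4*5)/6 = -3/2 + (-12*5)/6 = -3/2 + (⅙)*(-60) = -3/2 - 10 = -23/2 ≈ -11.500)
V(f) = 2*f/11 (V(f) = (2*f)/11 = (2*f)*(1/11) = 2*f/11)
g(a) = -23/11 (g(a) = (2/11)*(-23/2) = -23/11)
(259890 - 305819) + g(-5*(F(-3) + 1)) = (259890 - 305819) - 23/11 = -45929 - 23/11 = -505242/11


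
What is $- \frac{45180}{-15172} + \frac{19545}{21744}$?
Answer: $\frac{106577555}{27491664} \approx 3.8767$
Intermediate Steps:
$- \frac{45180}{-15172} + \frac{19545}{21744} = \left(-45180\right) \left(- \frac{1}{15172}\right) + 19545 \cdot \frac{1}{21744} = \frac{11295}{3793} + \frac{6515}{7248} = \frac{106577555}{27491664}$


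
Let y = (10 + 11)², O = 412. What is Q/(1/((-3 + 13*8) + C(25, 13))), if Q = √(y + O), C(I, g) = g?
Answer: 114*√853 ≈ 3329.5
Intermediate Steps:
y = 441 (y = 21² = 441)
Q = √853 (Q = √(441 + 412) = √853 ≈ 29.206)
Q/(1/((-3 + 13*8) + C(25, 13))) = √853/(1/((-3 + 13*8) + 13)) = √853/(1/((-3 + 104) + 13)) = √853/(1/(101 + 13)) = √853/(1/114) = √853*114 = 114*√853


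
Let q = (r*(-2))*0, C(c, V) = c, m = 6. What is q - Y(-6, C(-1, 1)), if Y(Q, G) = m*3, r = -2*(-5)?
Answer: -18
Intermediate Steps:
r = 10
q = 0 (q = (10*(-2))*0 = -20*0 = 0)
Y(Q, G) = 18 (Y(Q, G) = 6*3 = 18)
q - Y(-6, C(-1, 1)) = 0 - 1*18 = 0 - 18 = -18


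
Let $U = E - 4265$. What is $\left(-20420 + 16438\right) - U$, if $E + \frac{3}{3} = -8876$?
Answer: $9160$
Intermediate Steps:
$E = -8877$ ($E = -1 - 8876 = -8877$)
$U = -13142$ ($U = -8877 - 4265 = -13142$)
$\left(-20420 + 16438\right) - U = \left(-20420 + 16438\right) - -13142 = -3982 + 13142 = 9160$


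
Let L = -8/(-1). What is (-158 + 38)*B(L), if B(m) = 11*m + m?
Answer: -11520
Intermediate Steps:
L = 8 (L = -8*(-1) = 8)
B(m) = 12*m
(-158 + 38)*B(L) = (-158 + 38)*(12*8) = -120*96 = -11520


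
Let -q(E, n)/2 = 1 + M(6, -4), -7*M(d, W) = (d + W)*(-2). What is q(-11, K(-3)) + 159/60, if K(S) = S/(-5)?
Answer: -69/140 ≈ -0.49286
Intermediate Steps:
M(d, W) = 2*W/7 + 2*d/7 (M(d, W) = -(d + W)*(-2)/7 = -(W + d)*(-2)/7 = -(-2*W - 2*d)/7 = 2*W/7 + 2*d/7)
K(S) = -S/5 (K(S) = S*(-⅕) = -S/5)
q(E, n) = -22/7 (q(E, n) = -2*(1 + ((2/7)*(-4) + (2/7)*6)) = -2*(1 + (-8/7 + 12/7)) = -2*(1 + 4/7) = -2*11/7 = -22/7)
q(-11, K(-3)) + 159/60 = -22/7 + 159/60 = -22/7 + 159*(1/60) = -22/7 + 53/20 = -69/140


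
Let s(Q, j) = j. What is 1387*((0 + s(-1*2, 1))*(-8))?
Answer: -11096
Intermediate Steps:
1387*((0 + s(-1*2, 1))*(-8)) = 1387*((0 + 1)*(-8)) = 1387*(1*(-8)) = 1387*(-8) = -11096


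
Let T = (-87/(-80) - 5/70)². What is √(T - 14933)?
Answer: I*√4682665039/560 ≈ 122.2*I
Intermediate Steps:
T = 323761/313600 (T = (-87*(-1/80) - 5*1/70)² = (87/80 - 1/14)² = (569/560)² = 323761/313600 ≈ 1.0324)
√(T - 14933) = √(323761/313600 - 14933) = √(-4682665039/313600) = I*√4682665039/560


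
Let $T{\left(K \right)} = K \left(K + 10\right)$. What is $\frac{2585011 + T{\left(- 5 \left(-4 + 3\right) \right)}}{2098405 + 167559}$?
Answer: $\frac{1292543}{1132982} \approx 1.1408$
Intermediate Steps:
$T{\left(K \right)} = K \left(10 + K\right)$
$\frac{2585011 + T{\left(- 5 \left(-4 + 3\right) \right)}}{2098405 + 167559} = \frac{2585011 + - 5 \left(-4 + 3\right) \left(10 - 5 \left(-4 + 3\right)\right)}{2098405 + 167559} = \frac{2585011 + \left(-5\right) \left(-1\right) \left(10 - -5\right)}{2265964} = \left(2585011 + 5 \left(10 + 5\right)\right) \frac{1}{2265964} = \left(2585011 + 5 \cdot 15\right) \frac{1}{2265964} = \left(2585011 + 75\right) \frac{1}{2265964} = 2585086 \cdot \frac{1}{2265964} = \frac{1292543}{1132982}$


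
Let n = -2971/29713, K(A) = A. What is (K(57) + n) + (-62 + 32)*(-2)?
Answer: 3473450/29713 ≈ 116.90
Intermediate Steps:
n = -2971/29713 (n = -2971*1/29713 = -2971/29713 ≈ -0.099990)
(K(57) + n) + (-62 + 32)*(-2) = (57 - 2971/29713) + (-62 + 32)*(-2) = 1690670/29713 - 30*(-2) = 1690670/29713 + 60 = 3473450/29713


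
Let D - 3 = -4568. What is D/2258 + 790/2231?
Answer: -8400695/5037598 ≈ -1.6676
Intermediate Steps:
D = -4565 (D = 3 - 4568 = -4565)
D/2258 + 790/2231 = -4565/2258 + 790/2231 = -8400695/5037598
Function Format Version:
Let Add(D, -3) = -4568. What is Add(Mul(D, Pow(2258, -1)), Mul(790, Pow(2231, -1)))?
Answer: Rational(-8400695, 5037598) ≈ -1.6676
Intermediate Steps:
D = -4565 (D = Add(3, -4568) = -4565)
Add(Mul(D, Pow(2258, -1)), Mul(790, Pow(2231, -1))) = Add(Mul(-4565, Pow(2258, -1)), Mul(790, Pow(2231, -1))) = Add(Mul(-4565, Rational(1, 2258)), Mul(790, Rational(1, 2231))) = Add(Rational(-4565, 2258), Rational(790, 2231)) = Rational(-8400695, 5037598)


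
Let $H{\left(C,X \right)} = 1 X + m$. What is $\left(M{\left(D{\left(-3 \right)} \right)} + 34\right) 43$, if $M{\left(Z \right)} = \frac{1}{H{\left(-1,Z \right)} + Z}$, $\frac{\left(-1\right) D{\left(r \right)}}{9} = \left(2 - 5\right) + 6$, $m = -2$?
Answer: $\frac{81829}{56} \approx 1461.2$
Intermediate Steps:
$D{\left(r \right)} = -27$ ($D{\left(r \right)} = - 9 \left(\left(2 - 5\right) + 6\right) = - 9 \left(-3 + 6\right) = \left(-9\right) 3 = -27$)
$H{\left(C,X \right)} = -2 + X$ ($H{\left(C,X \right)} = 1 X - 2 = X - 2 = -2 + X$)
$M{\left(Z \right)} = \frac{1}{-2 + 2 Z}$ ($M{\left(Z \right)} = \frac{1}{\left(-2 + Z\right) + Z} = \frac{1}{-2 + 2 Z}$)
$\left(M{\left(D{\left(-3 \right)} \right)} + 34\right) 43 = \left(\frac{1}{2 \left(-1 - 27\right)} + 34\right) 43 = \left(\frac{1}{2 \left(-28\right)} + 34\right) 43 = \left(\frac{1}{2} \left(- \frac{1}{28}\right) + 34\right) 43 = \left(- \frac{1}{56} + 34\right) 43 = \frac{1903}{56} \cdot 43 = \frac{81829}{56}$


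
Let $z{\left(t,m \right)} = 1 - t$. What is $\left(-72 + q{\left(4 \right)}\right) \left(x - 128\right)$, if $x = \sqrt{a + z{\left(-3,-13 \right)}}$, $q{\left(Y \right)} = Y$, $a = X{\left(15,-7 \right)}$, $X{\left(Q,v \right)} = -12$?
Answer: $8704 - 136 i \sqrt{2} \approx 8704.0 - 192.33 i$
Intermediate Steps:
$a = -12$
$x = 2 i \sqrt{2}$ ($x = \sqrt{-12 + \left(1 - -3\right)} = \sqrt{-12 + \left(1 + 3\right)} = \sqrt{-12 + 4} = \sqrt{-8} = 2 i \sqrt{2} \approx 2.8284 i$)
$\left(-72 + q{\left(4 \right)}\right) \left(x - 128\right) = \left(-72 + 4\right) \left(2 i \sqrt{2} - 128\right) = - 68 \left(-128 + 2 i \sqrt{2}\right) = 8704 - 136 i \sqrt{2}$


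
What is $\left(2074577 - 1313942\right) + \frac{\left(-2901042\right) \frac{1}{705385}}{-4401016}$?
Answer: $\frac{1180661705430343821}{1552205335580} \approx 7.6064 \cdot 10^{5}$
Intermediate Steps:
$\left(2074577 - 1313942\right) + \frac{\left(-2901042\right) \frac{1}{705385}}{-4401016} = 760635 + \left(-2901042\right) \frac{1}{705385} \left(- \frac{1}{4401016}\right) = 760635 - - \frac{1450521}{1552205335580} = 760635 + \frac{1450521}{1552205335580} = \frac{1180661705430343821}{1552205335580}$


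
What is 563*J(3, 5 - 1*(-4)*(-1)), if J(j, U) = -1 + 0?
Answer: -563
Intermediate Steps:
J(j, U) = -1
563*J(3, 5 - 1*(-4)*(-1)) = 563*(-1) = -563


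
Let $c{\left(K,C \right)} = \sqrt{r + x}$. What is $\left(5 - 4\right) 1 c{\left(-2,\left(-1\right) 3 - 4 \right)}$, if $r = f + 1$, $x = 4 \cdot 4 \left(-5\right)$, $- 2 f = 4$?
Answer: $9 i \approx 9.0 i$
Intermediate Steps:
$f = -2$ ($f = \left(- \frac{1}{2}\right) 4 = -2$)
$x = -80$ ($x = 16 \left(-5\right) = -80$)
$r = -1$ ($r = -2 + 1 = -1$)
$c{\left(K,C \right)} = 9 i$ ($c{\left(K,C \right)} = \sqrt{-1 - 80} = \sqrt{-81} = 9 i$)
$\left(5 - 4\right) 1 c{\left(-2,\left(-1\right) 3 - 4 \right)} = \left(5 - 4\right) 1 \cdot 9 i = 1 \cdot 1 \cdot 9 i = 1 \cdot 9 i = 9 i$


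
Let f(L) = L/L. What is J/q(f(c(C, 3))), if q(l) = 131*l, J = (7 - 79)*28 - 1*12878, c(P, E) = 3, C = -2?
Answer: -14894/131 ≈ -113.69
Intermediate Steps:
f(L) = 1
J = -14894 (J = -72*28 - 12878 = -2016 - 12878 = -14894)
J/q(f(c(C, 3))) = -14894/(131*1) = -14894/131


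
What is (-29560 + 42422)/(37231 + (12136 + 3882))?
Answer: 12862/53249 ≈ 0.24154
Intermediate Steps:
(-29560 + 42422)/(37231 + (12136 + 3882)) = 12862/(37231 + 16018) = 12862/53249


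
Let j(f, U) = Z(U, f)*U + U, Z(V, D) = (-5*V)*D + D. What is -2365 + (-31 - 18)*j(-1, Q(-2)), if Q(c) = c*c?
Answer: -6285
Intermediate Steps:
Q(c) = c²
Z(V, D) = D - 5*D*V (Z(V, D) = -5*D*V + D = D - 5*D*V)
j(f, U) = U + U*f*(1 - 5*U) (j(f, U) = (f*(1 - 5*U))*U + U = U*f*(1 - 5*U) + U = U + U*f*(1 - 5*U))
-2365 + (-31 - 18)*j(-1, Q(-2)) = -2365 + (-31 - 18)*((-2)²*(1 - 1 - 5*(-2)²*(-1))) = -2365 - 196*(1 - 1 - 5*4*(-1)) = -2365 - 196*(1 - 1 + 20) = -2365 - 196*20 = -2365 - 49*80 = -2365 - 3920 = -6285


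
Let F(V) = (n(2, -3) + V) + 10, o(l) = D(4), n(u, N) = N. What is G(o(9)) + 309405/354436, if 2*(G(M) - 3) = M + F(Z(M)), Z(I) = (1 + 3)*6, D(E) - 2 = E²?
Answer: 10056395/354436 ≈ 28.373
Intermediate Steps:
D(E) = 2 + E²
o(l) = 18 (o(l) = 2 + 4² = 2 + 16 = 18)
Z(I) = 24 (Z(I) = 4*6 = 24)
F(V) = 7 + V (F(V) = (-3 + V) + 10 = 7 + V)
G(M) = 37/2 + M/2 (G(M) = 3 + (M + (7 + 24))/2 = 3 + (M + 31)/2 = 3 + (31 + M)/2 = 3 + (31/2 + M/2) = 37/2 + M/2)
G(o(9)) + 309405/354436 = (37/2 + (½)*18) + 309405/354436 = (37/2 + 9) + 309405*(1/354436) = 55/2 + 309405/354436 = 10056395/354436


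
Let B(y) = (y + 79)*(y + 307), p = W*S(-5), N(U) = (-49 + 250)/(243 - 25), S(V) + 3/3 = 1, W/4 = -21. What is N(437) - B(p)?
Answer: -5286953/218 ≈ -24252.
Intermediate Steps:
W = -84 (W = 4*(-21) = -84)
S(V) = 0 (S(V) = -1 + 1 = 0)
N(U) = 201/218
p = 0 (p = -84*0 = 0)
B(y) = (79 + y)*(307 + y)
N(437) - B(p) = 201/218 - (24253 + 0**2 + 386*0) = 201/218 - (24253 + 0 + 0) = 201/218 - 1*24253 = 201/218 - 24253 = -5286953/218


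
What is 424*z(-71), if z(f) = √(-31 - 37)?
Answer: 848*I*√17 ≈ 3496.4*I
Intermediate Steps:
z(f) = 2*I*√17 (z(f) = √(-68) = 2*I*√17)
424*z(-71) = 424*(2*I*√17) = 848*I*√17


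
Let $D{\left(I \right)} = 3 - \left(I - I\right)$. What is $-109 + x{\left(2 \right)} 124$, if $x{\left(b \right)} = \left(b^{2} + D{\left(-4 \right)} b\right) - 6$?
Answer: $387$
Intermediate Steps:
$D{\left(I \right)} = 3$ ($D{\left(I \right)} = 3 - 0 = 3 + 0 = 3$)
$x{\left(b \right)} = -6 + b^{2} + 3 b$ ($x{\left(b \right)} = \left(b^{2} + 3 b\right) - 6 = -6 + b^{2} + 3 b$)
$-109 + x{\left(2 \right)} 124 = -109 + \left(-6 + 2^{2} + 3 \cdot 2\right) 124 = -109 + \left(-6 + 4 + 6\right) 124 = -109 + 4 \cdot 124 = -109 + 496 = 387$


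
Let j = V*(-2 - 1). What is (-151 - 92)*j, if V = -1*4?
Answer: -2916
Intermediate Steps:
V = -4
j = 12 (j = -4*(-2 - 1) = -4*(-3) = 12)
(-151 - 92)*j = (-151 - 92)*12 = -243*12 = -2916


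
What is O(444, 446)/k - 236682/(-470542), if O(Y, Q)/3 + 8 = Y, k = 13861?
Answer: 1948059069/3261091331 ≈ 0.59736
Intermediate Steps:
O(Y, Q) = -24 + 3*Y
O(444, 446)/k - 236682/(-470542) = (-24 + 3*444)/13861 - 236682/(-470542) = (-24 + 1332)*(1/13861) - 236682*(-1/470542) = 1308*(1/13861) + 118341/235271 = 1308/13861 + 118341/235271 = 1948059069/3261091331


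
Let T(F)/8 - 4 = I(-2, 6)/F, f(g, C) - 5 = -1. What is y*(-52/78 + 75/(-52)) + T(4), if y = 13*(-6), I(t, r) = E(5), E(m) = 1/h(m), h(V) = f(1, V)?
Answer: 197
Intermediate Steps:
f(g, C) = 4 (f(g, C) = 5 - 1 = 4)
h(V) = 4
E(m) = ¼ (E(m) = 1/4 = 1*(¼) = ¼)
I(t, r) = ¼
y = -78
T(F) = 32 + 2/F (T(F) = 32 + 8*(1/(4*F)) = 32 + 2/F)
y*(-52/78 + 75/(-52)) + T(4) = -78*(-52/78 + 75/(-52)) + (32 + 2/4) = -78*(-52*1/78 + 75*(-1/52)) + (32 + 2*(¼)) = -78*(-⅔ - 75/52) + (32 + ½) = -78*(-329/156) + 65/2 = 329/2 + 65/2 = 197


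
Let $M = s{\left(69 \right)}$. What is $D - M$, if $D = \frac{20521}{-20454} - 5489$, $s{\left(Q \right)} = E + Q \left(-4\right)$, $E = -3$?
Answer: $- \frac{106585861}{20454} \approx -5211.0$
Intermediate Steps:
$s{\left(Q \right)} = -3 - 4 Q$ ($s{\left(Q \right)} = -3 + Q \left(-4\right) = -3 - 4 Q$)
$D = - \frac{112292527}{20454}$ ($D = 20521 \left(- \frac{1}{20454}\right) - 5489 = - \frac{20521}{20454} - 5489 = - \frac{112292527}{20454} \approx -5490.0$)
$M = -279$ ($M = -3 - 276 = -279$)
$D - M = - \frac{112292527}{20454} - -279 = - \frac{112292527}{20454} + 279 = - \frac{106585861}{20454}$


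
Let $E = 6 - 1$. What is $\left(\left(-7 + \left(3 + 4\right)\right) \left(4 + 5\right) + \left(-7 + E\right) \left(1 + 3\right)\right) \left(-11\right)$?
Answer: $88$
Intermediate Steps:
$E = 5$ ($E = 6 - 1 = 5$)
$\left(\left(-7 + \left(3 + 4\right)\right) \left(4 + 5\right) + \left(-7 + E\right) \left(1 + 3\right)\right) \left(-11\right) = \left(\left(-7 + \left(3 + 4\right)\right) \left(4 + 5\right) + \left(-7 + 5\right) \left(1 + 3\right)\right) \left(-11\right) = \left(\left(-7 + 7\right) 9 - 8\right) \left(-11\right) = \left(0 \cdot 9 - 8\right) \left(-11\right) = \left(0 - 8\right) \left(-11\right) = \left(-8\right) \left(-11\right) = 88$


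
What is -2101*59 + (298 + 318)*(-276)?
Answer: -293975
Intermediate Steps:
-2101*59 + (298 + 318)*(-276) = -123959 + 616*(-276) = -123959 - 170016 = -293975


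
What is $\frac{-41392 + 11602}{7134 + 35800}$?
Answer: $- \frac{14895}{21467} \approx -0.69386$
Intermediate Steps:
$\frac{-41392 + 11602}{7134 + 35800} = - \frac{29790}{42934} = \left(-29790\right) \frac{1}{42934} = - \frac{14895}{21467}$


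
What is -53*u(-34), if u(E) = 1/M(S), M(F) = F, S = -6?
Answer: 53/6 ≈ 8.8333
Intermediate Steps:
u(E) = -⅙ (u(E) = 1/(-6) = -⅙)
-53*u(-34) = -53*(-⅙) = 53/6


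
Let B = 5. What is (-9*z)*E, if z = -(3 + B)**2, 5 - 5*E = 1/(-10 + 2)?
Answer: 2952/5 ≈ 590.40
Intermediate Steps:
E = 41/40 (E = 1 - 1/(5*(-10 + 2)) = 1 - 1/5/(-8) = 1 - 1/5*(-1/8) = 1 + 1/40 = 41/40 ≈ 1.0250)
z = -64 (z = -(3 + 5)**2 = -1*8**2 = -1*64 = -64)
(-9*z)*E = -9*(-64)*(41/40) = 576*(41/40) = 2952/5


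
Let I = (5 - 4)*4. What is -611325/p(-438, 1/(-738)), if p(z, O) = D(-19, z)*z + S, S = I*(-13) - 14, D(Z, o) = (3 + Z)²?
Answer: 67925/12466 ≈ 5.4488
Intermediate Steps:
I = 4 (I = 1*4 = 4)
S = -66 (S = 4*(-13) - 14 = -52 - 14 = -66)
p(z, O) = -66 + 256*z (p(z, O) = (3 - 19)²*z - 66 = (-16)²*z - 66 = 256*z - 66 = -66 + 256*z)
-611325/p(-438, 1/(-738)) = -611325/(-66 + 256*(-438)) = -611325/(-66 - 112128) = -611325/(-112194) = -611325*(-1/112194) = 67925/12466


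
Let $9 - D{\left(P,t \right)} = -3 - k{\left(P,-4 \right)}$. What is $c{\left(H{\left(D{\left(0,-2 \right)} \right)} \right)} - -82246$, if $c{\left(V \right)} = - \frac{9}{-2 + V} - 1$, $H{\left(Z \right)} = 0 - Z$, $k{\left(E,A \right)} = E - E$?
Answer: $\frac{1151439}{14} \approx 82246.0$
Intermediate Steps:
$k{\left(E,A \right)} = 0$
$D{\left(P,t \right)} = 12$ ($D{\left(P,t \right)} = 9 - \left(-3 - 0\right) = 9 - \left(-3 + 0\right) = 9 - -3 = 9 + 3 = 12$)
$H{\left(Z \right)} = - Z$
$c{\left(V \right)} = -1 - \frac{9}{-2 + V}$
$c{\left(H{\left(D{\left(0,-2 \right)} \right)} \right)} - -82246 = \frac{-7 - \left(-1\right) 12}{-2 - 12} - -82246 = \frac{-7 - -12}{-2 - 12} + 82246 = \frac{-7 + 12}{-14} + 82246 = \left(- \frac{1}{14}\right) 5 + 82246 = - \frac{5}{14} + 82246 = \frac{1151439}{14}$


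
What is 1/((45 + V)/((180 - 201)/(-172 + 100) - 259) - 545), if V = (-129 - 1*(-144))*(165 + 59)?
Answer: -6209/3465625 ≈ -0.0017916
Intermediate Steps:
V = 3360 (V = (-129 + 144)*224 = 15*224 = 3360)
1/((45 + V)/((180 - 201)/(-172 + 100) - 259) - 545) = 1/((45 + 3360)/((180 - 201)/(-172 + 100) - 259) - 545) = 1/(3405/(-21/(-72) - 259) - 545) = 1/(3405/(-21*(-1/72) - 259) - 545) = 1/(3405/(7/24 - 259) - 545) = 1/(3405/(-6209/24) - 545) = 1/(3405*(-24/6209) - 545) = 1/(-81720/6209 - 545) = 1/(-3465625/6209) = -6209/3465625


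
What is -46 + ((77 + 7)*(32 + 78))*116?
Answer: 1071794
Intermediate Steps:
-46 + ((77 + 7)*(32 + 78))*116 = -46 + (84*110)*116 = -46 + 9240*116 = -46 + 1071840 = 1071794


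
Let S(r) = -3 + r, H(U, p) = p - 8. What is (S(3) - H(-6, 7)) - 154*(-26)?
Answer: 4005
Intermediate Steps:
H(U, p) = -8 + p
(S(3) - H(-6, 7)) - 154*(-26) = ((-3 + 3) - (-8 + 7)) - 154*(-26) = (0 - 1*(-1)) + 4004 = (0 + 1) + 4004 = 1 + 4004 = 4005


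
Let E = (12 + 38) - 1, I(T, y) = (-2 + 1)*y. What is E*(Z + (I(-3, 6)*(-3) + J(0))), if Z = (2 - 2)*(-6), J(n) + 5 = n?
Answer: 637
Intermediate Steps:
I(T, y) = -y
J(n) = -5 + n
E = 49 (E = 50 - 1 = 49)
Z = 0 (Z = 0*(-6) = 0)
E*(Z + (I(-3, 6)*(-3) + J(0))) = 49*(0 + (-1*6*(-3) + (-5 + 0))) = 49*(0 + (-6*(-3) - 5)) = 49*(0 + (18 - 5)) = 49*(0 + 13) = 49*13 = 637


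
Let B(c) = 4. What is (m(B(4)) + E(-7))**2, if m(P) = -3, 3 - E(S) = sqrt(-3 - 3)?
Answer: -6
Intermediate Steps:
E(S) = 3 - I*sqrt(6) (E(S) = 3 - sqrt(-3 - 3) = 3 - sqrt(-6) = 3 - I*sqrt(6))
(m(B(4)) + E(-7))**2 = (-3 + (3 - I*sqrt(6)))**2 = (-I*sqrt(6))**2 = -6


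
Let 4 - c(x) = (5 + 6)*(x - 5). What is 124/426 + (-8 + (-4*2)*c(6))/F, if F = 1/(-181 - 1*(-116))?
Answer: -664498/213 ≈ -3119.7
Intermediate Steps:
c(x) = 59 - 11*x (c(x) = 4 - (5 + 6)*(x - 5) = 4 - 11*(-5 + x) = 4 - (-55 + 11*x) = 4 + (55 - 11*x) = 59 - 11*x)
F = -1/65 (F = 1/(-181 + 116) = 1/(-65) = -1/65 ≈ -0.015385)
124/426 + (-8 + (-4*2)*c(6))/F = 124/426 + (-8 + (-4*2)*(59 - 11*6))/(-1/65) = 124*(1/426) + (-8 - 8*(59 - 66))*(-65) = 62/213 + (-8 - 8*(-7))*(-65) = 62/213 + (-8 + 56)*(-65) = 62/213 + 48*(-65) = 62/213 - 3120 = -664498/213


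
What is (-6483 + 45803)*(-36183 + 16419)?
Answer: -777120480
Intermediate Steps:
(-6483 + 45803)*(-36183 + 16419) = 39320*(-19764) = -777120480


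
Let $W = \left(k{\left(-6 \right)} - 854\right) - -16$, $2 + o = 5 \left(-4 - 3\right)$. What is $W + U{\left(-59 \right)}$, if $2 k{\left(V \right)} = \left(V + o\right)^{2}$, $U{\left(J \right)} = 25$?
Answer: $\frac{223}{2} \approx 111.5$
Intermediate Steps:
$o = -37$ ($o = -2 + 5 \left(-4 - 3\right) = -2 + 5 \left(-7\right) = -2 - 35 = -37$)
$k{\left(V \right)} = \frac{\left(-37 + V\right)^{2}}{2}$ ($k{\left(V \right)} = \frac{\left(V - 37\right)^{2}}{2} = \frac{\left(-37 + V\right)^{2}}{2}$)
$W = \frac{173}{2}$ ($W = \left(\frac{\left(-37 - 6\right)^{2}}{2} - 854\right) - -16 = \left(\frac{\left(-43\right)^{2}}{2} - 854\right) + 16 = \left(\frac{1}{2} \cdot 1849 - 854\right) + 16 = \left(\frac{1849}{2} - 854\right) + 16 = \frac{141}{2} + 16 = \frac{173}{2} \approx 86.5$)
$W + U{\left(-59 \right)} = \frac{173}{2} + 25 = \frac{223}{2}$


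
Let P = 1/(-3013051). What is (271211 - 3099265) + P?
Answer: -8521070932755/3013051 ≈ -2.8281e+6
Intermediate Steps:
P = -1/3013051 ≈ -3.3189e-7
(271211 - 3099265) + P = (271211 - 3099265) - 1/3013051 = -2828054 - 1/3013051 = -8521070932755/3013051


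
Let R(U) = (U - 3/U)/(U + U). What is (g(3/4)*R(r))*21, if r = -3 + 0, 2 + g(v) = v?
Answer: -35/4 ≈ -8.7500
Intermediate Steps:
g(v) = -2 + v
r = -3
R(U) = (U - 3/U)/(2*U) (R(U) = (U - 3/U)/((2*U)) = (U - 3/U)*(1/(2*U)) = (U - 3/U)/(2*U))
(g(3/4)*R(r))*21 = ((-2 + 3/4)*((½)*(-3 + (-3)²)/(-3)²))*21 = ((-2 + 3*(¼))*((½)*(⅑)*(-3 + 9)))*21 = ((-2 + ¾)*((½)*(⅑)*6))*21 = -5/4*⅓*21 = -5/12*21 = -35/4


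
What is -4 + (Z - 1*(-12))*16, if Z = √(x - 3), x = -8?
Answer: 188 + 16*I*√11 ≈ 188.0 + 53.066*I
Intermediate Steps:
Z = I*√11 (Z = √(-8 - 3) = √(-11) = I*√11 ≈ 3.3166*I)
-4 + (Z - 1*(-12))*16 = -4 + (I*√11 - 1*(-12))*16 = -4 + (I*√11 + 12)*16 = -4 + (12 + I*√11)*16 = -4 + (192 + 16*I*√11) = 188 + 16*I*√11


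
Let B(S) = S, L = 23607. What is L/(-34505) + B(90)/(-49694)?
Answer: -588115854/857345735 ≈ -0.68597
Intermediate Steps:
L/(-34505) + B(90)/(-49694) = 23607/(-34505) + 90/(-49694) = 23607*(-1/34505) + 90*(-1/49694) = -23607/34505 - 45/24847 = -588115854/857345735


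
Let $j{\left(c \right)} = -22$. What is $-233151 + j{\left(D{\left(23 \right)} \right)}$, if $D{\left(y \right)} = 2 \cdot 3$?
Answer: $-233173$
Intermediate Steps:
$D{\left(y \right)} = 6$
$-233151 + j{\left(D{\left(23 \right)} \right)} = -233151 - 22 = -233173$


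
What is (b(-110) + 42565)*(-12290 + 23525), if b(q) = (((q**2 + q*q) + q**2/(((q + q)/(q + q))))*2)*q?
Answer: -89244492225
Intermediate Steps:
b(q) = 6*q**3 (b(q) = (((q**2 + q**2) + q**2/(((2*q)/((2*q)))))*2)*q = ((2*q**2 + q**2/(((2*q)*(1/(2*q)))))*2)*q = ((2*q**2 + q**2/1)*2)*q = ((2*q**2 + q**2*1)*2)*q = ((2*q**2 + q**2)*2)*q = ((3*q**2)*2)*q = (6*q**2)*q = 6*q**3)
(b(-110) + 42565)*(-12290 + 23525) = (6*(-110)**3 + 42565)*(-12290 + 23525) = (6*(-1331000) + 42565)*11235 = (-7986000 + 42565)*11235 = -7943435*11235 = -89244492225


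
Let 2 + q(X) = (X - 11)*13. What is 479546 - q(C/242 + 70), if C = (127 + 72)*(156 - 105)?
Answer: 115733065/242 ≈ 4.7824e+5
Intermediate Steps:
C = 10149 (C = 199*51 = 10149)
q(X) = -145 + 13*X (q(X) = -2 + (X - 11)*13 = -2 + (-11 + X)*13 = -2 + (-143 + 13*X) = -145 + 13*X)
479546 - q(C/242 + 70) = 479546 - (-145 + 13*(10149/242 + 70)) = 479546 - (-145 + 13*(27089/242)) = 479546 - (-145 + 352157/242) = 479546 - 1*317067/242 = 479546 - 317067/242 = 115733065/242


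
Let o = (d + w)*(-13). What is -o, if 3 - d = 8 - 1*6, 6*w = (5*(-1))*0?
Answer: 13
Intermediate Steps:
w = 0 (w = ((5*(-1))*0)/6 = (-5*0)/6 = (⅙)*0 = 0)
d = 1 (d = 3 - (8 - 1*6) = 3 - (8 - 6) = 3 - 1*2 = 3 - 2 = 1)
o = -13 (o = (1 + 0)*(-13) = 1*(-13) = -13)
-o = -1*(-13) = 13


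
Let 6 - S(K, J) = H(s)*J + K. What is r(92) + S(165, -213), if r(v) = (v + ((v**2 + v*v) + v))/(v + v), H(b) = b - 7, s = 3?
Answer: -918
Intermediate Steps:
H(b) = -7 + b
r(v) = (2*v + 2*v**2)/(2*v) (r(v) = (v + ((v**2 + v**2) + v))/((2*v)) = (v + (2*v**2 + v))*(1/(2*v)) = (v + (v + 2*v**2))*(1/(2*v)) = (2*v + 2*v**2)*(1/(2*v)) = (2*v + 2*v**2)/(2*v))
S(K, J) = 6 - K + 4*J (S(K, J) = 6 - ((-7 + 3)*J + K) = 6 - (-4*J + K) = 6 - (K - 4*J) = 6 + (-K + 4*J) = 6 - K + 4*J)
r(92) + S(165, -213) = (1 + 92) + (6 - 1*165 + 4*(-213)) = 93 + (6 - 165 - 852) = 93 - 1011 = -918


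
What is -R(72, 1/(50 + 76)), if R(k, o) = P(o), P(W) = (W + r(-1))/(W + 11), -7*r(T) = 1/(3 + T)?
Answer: 8/1387 ≈ 0.0057678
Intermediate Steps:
r(T) = -1/(7*(3 + T))
P(W) = (-1/14 + W)/(11 + W) (P(W) = (W - 1/(21 + 7*(-1)))/(W + 11) = (W - 1/(21 - 7))/(11 + W) = (W - 1/14)/(11 + W) = (-1/14 + W)/(11 + W))
R(k, o) = (-1/14 + o)/(11 + o)
-R(72, 1/(50 + 76)) = -(-1/14 + 1/(50 + 76))/(11 + 1/(50 + 76)) = -(-1/14 + 1/126)/(11 + 1/126) = -(-4)/(1387/126*63) = -126*(-4)/(1387*63) = -1*(-8/1387) = 8/1387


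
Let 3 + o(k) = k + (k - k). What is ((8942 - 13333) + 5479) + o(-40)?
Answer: 1045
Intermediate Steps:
o(k) = -3 + k (o(k) = -3 + (k + (k - k)) = -3 + (k + 0) = -3 + k)
((8942 - 13333) + 5479) + o(-40) = ((8942 - 13333) + 5479) + (-3 - 40) = (-4391 + 5479) - 43 = 1088 - 43 = 1045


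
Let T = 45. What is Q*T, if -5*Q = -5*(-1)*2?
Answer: -90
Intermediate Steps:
Q = -2 (Q = -(-5*(-1))*2/5 = -2 ≈ -2.0000)
Q*T = -2*45 = -90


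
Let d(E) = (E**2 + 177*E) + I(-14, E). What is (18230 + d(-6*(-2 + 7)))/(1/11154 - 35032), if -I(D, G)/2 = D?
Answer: -154460592/390746927 ≈ -0.39530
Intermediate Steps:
I(D, G) = -2*D
d(E) = 28 + E**2 + 177*E (d(E) = (E**2 + 177*E) - 2*(-14) = (E**2 + 177*E) + 28 = 28 + E**2 + 177*E)
(18230 + d(-6*(-2 + 7)))/(1/11154 - 35032) = (18230 + (28 + (-6*(-2 + 7))**2 + 177*(-6*(-2 + 7))))/(1/11154 - 35032) = (18230 + (28 + (-6*5)**2 + 177*(-6*5)))/(1/11154 - 35032) = (18230 + (28 + (-30)**2 + 177*(-30)))/(-390746927/11154) = (18230 + (28 + 900 - 5310))*(-11154/390746927) = (18230 - 4382)*(-11154/390746927) = 13848*(-11154/390746927) = -154460592/390746927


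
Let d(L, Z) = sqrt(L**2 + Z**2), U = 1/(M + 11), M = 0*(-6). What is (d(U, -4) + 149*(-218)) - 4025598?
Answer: -4058080 + sqrt(1937)/11 ≈ -4.0581e+6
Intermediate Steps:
M = 0
U = 1/11 (U = 1/(0 + 11) = 1/11 ≈ 0.090909)
(d(U, -4) + 149*(-218)) - 4025598 = (sqrt((1/11)**2 + (-4)**2) + 149*(-218)) - 4025598 = (sqrt(1/121 + 16) - 32482) - 4025598 = (sqrt(1937/121) - 32482) - 4025598 = (sqrt(1937)/11 - 32482) - 4025598 = (-32482 + sqrt(1937)/11) - 4025598 = -4058080 + sqrt(1937)/11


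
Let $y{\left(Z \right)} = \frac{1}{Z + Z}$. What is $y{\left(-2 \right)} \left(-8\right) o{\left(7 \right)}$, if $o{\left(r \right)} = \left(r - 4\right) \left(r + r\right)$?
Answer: $84$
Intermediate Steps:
$y{\left(Z \right)} = \frac{1}{2 Z}$
$o{\left(r \right)} = 2 r \left(-4 + r\right)$ ($o{\left(r \right)} = \left(-4 + r\right) 2 r = 2 r \left(-4 + r\right)$)
$y{\left(-2 \right)} \left(-8\right) o{\left(7 \right)} = \frac{1}{2 \left(-2\right)} \left(-8\right) 2 \cdot 7 \left(-4 + 7\right) = \frac{1}{2} \left(- \frac{1}{2}\right) \left(-8\right) 2 \cdot 7 \cdot 3 = \left(- \frac{1}{4}\right) \left(-8\right) 42 = 2 \cdot 42 = 84$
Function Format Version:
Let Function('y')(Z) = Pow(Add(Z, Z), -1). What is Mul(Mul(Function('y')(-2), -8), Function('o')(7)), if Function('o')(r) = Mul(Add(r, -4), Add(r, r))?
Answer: 84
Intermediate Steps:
Function('y')(Z) = Mul(Rational(1, 2), Pow(Z, -1)) (Function('y')(Z) = Pow(Mul(2, Z), -1) = Mul(Rational(1, 2), Pow(Z, -1)))
Function('o')(r) = Mul(2, r, Add(-4, r)) (Function('o')(r) = Mul(Add(-4, r), Mul(2, r)) = Mul(2, r, Add(-4, r)))
Mul(Mul(Function('y')(-2), -8), Function('o')(7)) = Mul(Mul(Mul(Rational(1, 2), Pow(-2, -1)), -8), Mul(2, 7, Add(-4, 7))) = Mul(Mul(Mul(Rational(1, 2), Rational(-1, 2)), -8), Mul(2, 7, 3)) = Mul(Mul(Rational(-1, 4), -8), 42) = Mul(2, 42) = 84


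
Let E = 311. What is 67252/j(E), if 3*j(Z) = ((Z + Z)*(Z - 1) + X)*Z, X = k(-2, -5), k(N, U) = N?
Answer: 100878/29983199 ≈ 0.0033645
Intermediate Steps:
X = -2
j(Z) = Z*(-2 + 2*Z*(-1 + Z))/3 (j(Z) = (((Z + Z)*(Z - 1) - 2)*Z)/3 = (((2*Z)*(-1 + Z) - 2)*Z)/3 = ((2*Z*(-1 + Z) - 2)*Z)/3 = ((-2 + 2*Z*(-1 + Z))*Z)/3 = (Z*(-2 + 2*Z*(-1 + Z)))/3 = Z*(-2 + 2*Z*(-1 + Z))/3)
67252/j(E) = 67252/(((⅔)*311*(-1 + 311² - 1*311))) = 67252/(((⅔)*311*(-1 + 96721 - 311))) = 67252/(((⅔)*311*96409)) = 67252/(59966398/3) = 67252*(3/59966398) = 100878/29983199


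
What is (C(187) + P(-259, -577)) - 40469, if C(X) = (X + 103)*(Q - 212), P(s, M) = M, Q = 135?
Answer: -63376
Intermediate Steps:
C(X) = -7931 - 77*X (C(X) = (X + 103)*(135 - 212) = (103 + X)*(-77) = -7931 - 77*X)
(C(187) + P(-259, -577)) - 40469 = ((-7931 - 77*187) - 577) - 40469 = ((-7931 - 14399) - 577) - 40469 = (-22330 - 577) - 40469 = -22907 - 40469 = -63376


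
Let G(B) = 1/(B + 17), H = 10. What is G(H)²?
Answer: 1/729 ≈ 0.0013717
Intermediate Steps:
G(B) = 1/(17 + B)
G(H)² = (1/(17 + 10))² = (1/27)² = 1/729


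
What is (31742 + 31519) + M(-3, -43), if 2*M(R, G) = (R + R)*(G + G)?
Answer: 63519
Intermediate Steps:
M(R, G) = 2*G*R (M(R, G) = ((R + R)*(G + G))/2 = ((2*R)*(2*G))/2 = (4*G*R)/2 = 2*G*R)
(31742 + 31519) + M(-3, -43) = (31742 + 31519) + 2*(-43)*(-3) = 63261 + 258 = 63519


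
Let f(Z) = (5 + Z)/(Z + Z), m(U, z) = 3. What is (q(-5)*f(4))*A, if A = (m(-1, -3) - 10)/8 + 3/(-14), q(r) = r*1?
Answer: 2745/448 ≈ 6.1272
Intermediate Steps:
q(r) = r
f(Z) = (5 + Z)/(2*Z) (f(Z) = (5 + Z)/((2*Z)) = (5 + Z)*(1/(2*Z)) = (5 + Z)/(2*Z))
A = -61/56 (A = (3 - 10)/8 + 3/(-14) = -7*1/8 + 3*(-1/14) = -7/8 - 3/14 = -61/56 ≈ -1.0893)
(q(-5)*f(4))*A = -5*(5 + 4)/(2*4)*(-61/56) = -5*9/(2*4)*(-61/56) = -5*9/8*(-61/56) = -45/8*(-61/56) = 2745/448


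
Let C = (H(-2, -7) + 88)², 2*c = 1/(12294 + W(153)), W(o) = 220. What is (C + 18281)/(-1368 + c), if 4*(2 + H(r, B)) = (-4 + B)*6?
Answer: -578428365/34238303 ≈ -16.894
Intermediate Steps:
H(r, B) = -8 + 3*B/2 (H(r, B) = -2 + ((-4 + B)*6)/4 = -2 + (-24 + 6*B)/4 = -2 + (-6 + 3*B/2) = -8 + 3*B/2)
c = 1/25028 (c = 1/(2*(12294 + 220)) = (½)/12514 = (½)*(1/12514) = 1/25028 ≈ 3.9955e-5)
C = 19321/4 (C = ((-8 + (3/2)*(-7)) + 88)² = ((-8 - 21/2) + 88)² = (-37/2 + 88)² = (139/2)² = 19321/4 ≈ 4830.3)
(C + 18281)/(-1368 + c) = (19321/4 + 18281)/(-1368 + 1/25028) = 92445/(4*(-34238303/25028)) = (92445/4)*(-25028/34238303) = -578428365/34238303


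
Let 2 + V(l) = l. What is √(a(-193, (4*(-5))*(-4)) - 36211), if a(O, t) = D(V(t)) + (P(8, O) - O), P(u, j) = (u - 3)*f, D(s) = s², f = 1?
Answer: 173*I ≈ 173.0*I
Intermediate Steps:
V(l) = -2 + l
P(u, j) = -3 + u (P(u, j) = (u - 3)*1 = (-3 + u)*1 = -3 + u)
a(O, t) = 5 + (-2 + t)² - O (a(O, t) = (-2 + t)² + ((-3 + 8) - O) = (-2 + t)² + (5 - O) = 5 + (-2 + t)² - O)
√(a(-193, (4*(-5))*(-4)) - 36211) = √((5 + (-2 + (4*(-5))*(-4))² - 1*(-193)) - 36211) = √((5 + (-2 - 20*(-4))² + 193) - 36211) = √((5 + (-2 + 80)² + 193) - 36211) = √((5 + 78² + 193) - 36211) = √((5 + 6084 + 193) - 36211) = √(6282 - 36211) = √(-29929) = 173*I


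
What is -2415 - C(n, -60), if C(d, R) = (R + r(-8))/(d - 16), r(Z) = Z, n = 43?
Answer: -65137/27 ≈ -2412.5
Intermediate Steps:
C(d, R) = (-8 + R)/(-16 + d) (C(d, R) = (R - 8)/(d - 16) = (-8 + R)/(-16 + d))
-2415 - C(n, -60) = -2415 - (-8 - 60)/(-16 + 43) = -2415 - (-68)/27 = -2415 - 1*(-68/27) = -2415 + 68/27 = -65137/27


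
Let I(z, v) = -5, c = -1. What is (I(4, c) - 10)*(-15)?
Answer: 225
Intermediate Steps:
(I(4, c) - 10)*(-15) = (-5 - 10)*(-15) = -15*(-15) = 225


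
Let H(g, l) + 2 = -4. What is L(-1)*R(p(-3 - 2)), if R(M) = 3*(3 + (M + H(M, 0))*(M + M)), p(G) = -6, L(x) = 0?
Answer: 0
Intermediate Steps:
H(g, l) = -6 (H(g, l) = -2 - 4 = -6)
R(M) = 9 + 6*M*(-6 + M) (R(M) = 3*(3 + (M - 6)*(M + M)) = 3*(3 + (-6 + M)*(2*M)) = 3*(3 + 2*M*(-6 + M)) = 9 + 6*M*(-6 + M))
L(-1)*R(p(-3 - 2)) = 0*(9 - 36*(-6) + 6*(-6)²) = 0*(9 + 216 + 6*36) = 0*(9 + 216 + 216) = 0*441 = 0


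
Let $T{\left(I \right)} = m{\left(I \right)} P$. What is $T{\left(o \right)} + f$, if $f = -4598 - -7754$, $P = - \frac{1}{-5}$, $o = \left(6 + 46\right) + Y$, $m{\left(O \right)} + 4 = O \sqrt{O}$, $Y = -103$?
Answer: $\frac{15776}{5} - \frac{51 i \sqrt{51}}{5} \approx 3155.2 - 72.843 i$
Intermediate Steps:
$m{\left(O \right)} = -4 + O^{\frac{3}{2}}$ ($m{\left(O \right)} = -4 + O \sqrt{O} = -4 + O^{\frac{3}{2}}$)
$o = -51$ ($o = \left(6 + 46\right) - 103 = 52 - 103 = -51$)
$P = \frac{1}{5}$ ($P = \left(-1\right) \left(- \frac{1}{5}\right) = \frac{1}{5} \approx 0.2$)
$T{\left(I \right)} = - \frac{4}{5} + \frac{I^{\frac{3}{2}}}{5}$ ($T{\left(I \right)} = \left(-4 + I^{\frac{3}{2}}\right) \frac{1}{5} = - \frac{4}{5} + \frac{I^{\frac{3}{2}}}{5}$)
$f = 3156$ ($f = -4598 + 7754 = 3156$)
$T{\left(o \right)} + f = \left(- \frac{4}{5} + \frac{\left(-51\right)^{\frac{3}{2}}}{5}\right) + 3156 = \left(- \frac{4}{5} + \frac{\left(-51\right) i \sqrt{51}}{5}\right) + 3156 = \left(- \frac{4}{5} - \frac{51 i \sqrt{51}}{5}\right) + 3156 = \frac{15776}{5} - \frac{51 i \sqrt{51}}{5}$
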